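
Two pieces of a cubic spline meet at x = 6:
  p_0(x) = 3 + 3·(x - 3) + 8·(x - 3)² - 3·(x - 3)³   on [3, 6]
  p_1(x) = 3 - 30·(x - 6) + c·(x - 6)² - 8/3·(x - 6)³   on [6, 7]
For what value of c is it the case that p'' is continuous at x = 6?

p_0''(x) = 16 - 18·(x - 3), so p_0''(6) = -38. On the right, p_1''(6) = 2c, so c = -19.

-19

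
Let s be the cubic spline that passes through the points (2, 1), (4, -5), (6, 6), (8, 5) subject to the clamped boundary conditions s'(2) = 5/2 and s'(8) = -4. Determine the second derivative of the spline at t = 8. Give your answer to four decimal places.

-1.7667

Write M_i for s''(x_i). With h_i = 2, 2, 2 and divided differences Δ_i = -3, 11/2, -1/2, the continuity of s' gives the tridiagonal system
  2·M_0 + 8·M_1 + 2·M_2 = 6(Δ_1 - Δ_0) = 51
  2·M_1 + 8·M_2 + 2·M_3 = 6(Δ_2 - Δ_1) = -36
Clamped end conditions give two more equations: 2h_0·M_0 + h_0·M_1 = 6(Δ_0 - s'(2)) = -33 and h_2·M_2 + 2h_2·M_3 = 6(s'(8) - Δ_2) = -21.
Hence M_0 = -211/15, M_1 = 349/30, M_2 = -209/30, M_3 = -53/30.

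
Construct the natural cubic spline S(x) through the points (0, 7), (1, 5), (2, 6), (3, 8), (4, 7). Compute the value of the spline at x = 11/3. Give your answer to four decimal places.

7.5767

Let m_i = S''(x_i). Step sizes h_i = 1, 1, 1, 1; slopes of the chords Δ_i = (y_(i+1) - y_i)/h_i = -2, 1, 2, -1.
  1·m_0 + 4·m_1 + 1·m_2 = 6(Δ_1 - Δ_0) = 18
  1·m_1 + 4·m_2 + 1·m_3 = 6(Δ_2 - Δ_1) = 6
  1·m_2 + 4·m_3 + 1·m_4 = 6(Δ_3 - Δ_2) = -18
Natural end conditions: m_0 = m_4 = 0.
Hence m_0 = 0, m_1 = 57/14, m_2 = 12/7, m_3 = -69/14, m_4 = 0.
On [3, 4], S(x) = 8 + 9/14·(x - 3) - 69/28·(x - 3)² + 23/28·(x - 3)³.
With (x - 3) = 2/3: S(11/3) = 1432/189.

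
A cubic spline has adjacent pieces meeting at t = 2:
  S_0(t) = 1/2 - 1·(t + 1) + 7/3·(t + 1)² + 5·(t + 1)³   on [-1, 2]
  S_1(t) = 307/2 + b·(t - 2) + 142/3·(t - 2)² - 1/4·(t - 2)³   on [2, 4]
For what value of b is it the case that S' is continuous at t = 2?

148

S_0'(t) = -1 + 14/3·(t + 1) + 15·(t + 1)², so S_0'(2) = 148. On the right, S_1'(2) = b, so b = 148.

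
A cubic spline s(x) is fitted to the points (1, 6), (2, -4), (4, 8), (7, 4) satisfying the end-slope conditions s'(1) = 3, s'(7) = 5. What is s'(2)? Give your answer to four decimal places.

-9.0526

Put m_i = s'' at the i-th knot. Here h = (1, 2, 3) and Δ = (-10, 6, -4/3), so the interior equations h_(i-1)·m_(i-1) + 2(h_(i-1)+h_i)·m_i + h_i·m_(i+1) = 6(Δ_i − Δ_(i-1)) read
  1·m_0 + 6·m_1 + 2·m_2 = 6(Δ_1 - Δ_0) = 96
  2·m_1 + 10·m_2 + 3·m_3 = 6(Δ_2 - Δ_1) = -44
Clamped end conditions give two more equations: 2h_0·m_0 + h_0·m_1 = 6(Δ_0 - s'(1)) = -78 and h_2·m_2 + 2h_2·m_3 = 6(s'(7) - Δ_2) = 38.
Forward elimination and back-substitution give m_0 = -1024/19, m_1 = 566/19, m_2 = -274/19, m_3 = 772/57.
On [2, 4], s'(x) = b_1 + 2c_1·(x - 2) + 3d_1·(x - 2)² with b_1 = Δ_1 - h_1(2m_1 + m_2)/6 = -172/19, c_1 = m_1/2 = 283/19, d_1 = (m_2 - m_1)/(6h_1) = -70/19. So s'(2) = -172/19.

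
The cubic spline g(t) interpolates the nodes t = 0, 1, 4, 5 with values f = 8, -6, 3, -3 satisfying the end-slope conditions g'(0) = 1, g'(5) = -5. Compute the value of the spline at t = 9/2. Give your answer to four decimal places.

Put M_i = g'' at the i-th knot. Here h = (1, 3, 1) and Δ = (-14, 3, -6), so the interior equations h_(i-1)·M_(i-1) + 2(h_(i-1)+h_i)·M_i + h_i·M_(i+1) = 6(Δ_i − Δ_(i-1)) read
  1·M_0 + 8·M_1 + 3·M_2 = 6(Δ_1 - Δ_0) = 102
  3·M_1 + 8·M_2 + 1·M_3 = 6(Δ_2 - Δ_1) = -54
Clamped end conditions give two more equations: 2h_0·M_0 + h_0·M_1 = 6(Δ_0 - g'(0)) = -90 and h_2·M_2 + 2h_2·M_3 = 6(g'(5) - Δ_2) = 6.
Hence M_0 = -1228/21, M_1 = 566/21, M_2 = -386/21, M_3 = 256/21.
On [4, 5], g(t) = 3 - 40/21·(t - 4) - 193/21·(t - 4)² + 107/21·(t - 4)³.
With (t - 4) = 1/2: g(9/2) = 65/168.

0.3869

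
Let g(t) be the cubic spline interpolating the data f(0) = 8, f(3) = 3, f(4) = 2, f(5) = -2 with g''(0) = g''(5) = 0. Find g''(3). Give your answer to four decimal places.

1.0968

Let m_i = g''(x_i). Step sizes h_i = 3, 1, 1; slopes of the chords Δ_i = (y_(i+1) - y_i)/h_i = -5/3, -1, -4.
  3·m_0 + 8·m_1 + 1·m_2 = 6(Δ_1 - Δ_0) = 4
  1·m_1 + 4·m_2 + 1·m_3 = 6(Δ_2 - Δ_1) = -18
Natural end conditions: m_0 = m_3 = 0.
Hence m_0 = 0, m_1 = 34/31, m_2 = -148/31, m_3 = 0.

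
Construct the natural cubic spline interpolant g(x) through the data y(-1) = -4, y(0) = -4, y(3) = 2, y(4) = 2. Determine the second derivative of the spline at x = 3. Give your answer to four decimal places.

Write M_i for g''(x_i). With h_i = 1, 3, 1 and divided differences Δ_i = 0, 2, 0, the continuity of g' gives the tridiagonal system
  1·M_0 + 8·M_1 + 3·M_2 = 6(Δ_1 - Δ_0) = 12
  3·M_1 + 8·M_2 + 1·M_3 = 6(Δ_2 - Δ_1) = -12
Natural end conditions: M_0 = M_3 = 0.
Solving the tridiagonal system: M_0 = 0, M_1 = 12/5, M_2 = -12/5, M_3 = 0.

-2.4000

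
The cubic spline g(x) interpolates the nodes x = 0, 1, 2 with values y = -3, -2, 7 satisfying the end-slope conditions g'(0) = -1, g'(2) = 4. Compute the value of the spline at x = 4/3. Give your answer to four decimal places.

1.0370

With M_i denoting the second derivative at x_i, h_i = 1, 1, and Δ_i = (y_(i+1) − y_i)/h_i = 1, 9:
  1·M_0 + 4·M_1 + 1·M_2 = 6(Δ_1 - Δ_0) = 48
Clamped end conditions give two more equations: 2h_0·M_0 + h_0·M_1 = 6(Δ_0 - g'(0)) = 12 and h_1·M_1 + 2h_1·M_2 = 6(g'(2) - Δ_1) = -30.
Solving the tridiagonal system: M_0 = -7/2, M_1 = 19, M_2 = -49/2.
On [1, 2], g(x) = -2 + 27/4·(x - 1) + 19/2·(x - 1)² - 29/4·(x - 1)³.
With (x - 1) = 1/3: g(4/3) = 28/27.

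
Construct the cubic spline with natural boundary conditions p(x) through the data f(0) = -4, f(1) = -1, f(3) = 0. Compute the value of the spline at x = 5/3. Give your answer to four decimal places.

-0.0494

With σ_i denoting the second derivative at x_i, h_i = 1, 2, and Δ_i = (y_(i+1) − y_i)/h_i = 3, 1/2:
  1·σ_0 + 6·σ_1 + 2·σ_2 = 6(Δ_1 - Δ_0) = -15
Natural end conditions: σ_0 = σ_2 = 0.
Hence σ_0 = 0, σ_1 = -5/2, σ_2 = 0.
On [1, 3], p(x) = -1 + 13/6·(x - 1) - 5/4·(x - 1)² + 5/24·(x - 1)³.
With (x - 1) = 2/3: p(5/3) = -4/81.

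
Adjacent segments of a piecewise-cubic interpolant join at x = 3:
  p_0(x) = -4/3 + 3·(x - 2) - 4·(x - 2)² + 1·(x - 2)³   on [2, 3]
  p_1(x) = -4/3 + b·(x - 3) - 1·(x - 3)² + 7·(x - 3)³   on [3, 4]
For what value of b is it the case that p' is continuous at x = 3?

-2

p_0'(x) = 3 - 8·(x - 2) + 3·(x - 2)², so p_0'(3) = -2. On the right, p_1'(3) = b, so b = -2.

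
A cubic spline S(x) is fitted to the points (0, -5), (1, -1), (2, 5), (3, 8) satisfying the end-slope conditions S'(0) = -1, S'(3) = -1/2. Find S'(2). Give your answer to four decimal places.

Let m_i = S''(x_i). Step sizes h_i = 1, 1, 1; slopes of the chords Δ_i = (y_(i+1) - y_i)/h_i = 4, 6, 3.
  1·m_0 + 4·m_1 + 1·m_2 = 6(Δ_1 - Δ_0) = 12
  1·m_1 + 4·m_2 + 1·m_3 = 6(Δ_2 - Δ_1) = -18
Clamped end conditions give two more equations: 2h_0·m_0 + h_0·m_1 = 6(Δ_0 - S'(0)) = 30 and h_2·m_2 + 2h_2·m_3 = 6(S'(3) - Δ_2) = -21.
Solving: m_0 = 227/15, m_1 = -4/15, m_2 = -31/15, m_3 = -142/15.
On [2, 3], S'(x) = b_2 + 2c_2·(x - 2) + 3d_2·(x - 2)² with b_2 = Δ_2 - h_2(2m_2 + m_3)/6 = 79/15, c_2 = m_2/2 = -31/30, d_2 = (m_3 - m_2)/(6h_2) = -37/30. So S'(2) = 79/15.

5.2667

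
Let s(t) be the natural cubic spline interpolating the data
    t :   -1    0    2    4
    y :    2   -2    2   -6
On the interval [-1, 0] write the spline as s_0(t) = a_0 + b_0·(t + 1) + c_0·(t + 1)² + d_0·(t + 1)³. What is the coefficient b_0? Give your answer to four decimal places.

Put M_i = s'' at the i-th knot. Here h = (1, 2, 2) and Δ = (-4, 2, -4), so the interior equations h_(i-1)·M_(i-1) + 2(h_(i-1)+h_i)·M_i + h_i·M_(i+1) = 6(Δ_i − Δ_(i-1)) read
  1·M_0 + 6·M_1 + 2·M_2 = 6(Δ_1 - Δ_0) = 36
  2·M_1 + 8·M_2 + 2·M_3 = 6(Δ_2 - Δ_1) = -36
Natural end conditions: M_0 = M_3 = 0.
Forward elimination and back-substitution give M_0 = 0, M_1 = 90/11, M_2 = -72/11, M_3 = 0.
On [-1, 0], with s_0(t) = a_0 + b_0·(t + 1) + c_0·(t + 1)² + d_0·(t + 1)³: c_0 = M_0/2 = 0, d_0 = (M_1 - M_0)/(6h_0) = 15/11, b_0 = Δ_0 - h_0(2M_0 + M_1)/6 = -59/11.

-5.3636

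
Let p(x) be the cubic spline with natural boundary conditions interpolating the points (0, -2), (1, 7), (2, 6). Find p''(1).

Let M_i = p''(x_i). Step sizes h_i = 1, 1; slopes of the chords Δ_i = (y_(i+1) - y_i)/h_i = 9, -1.
  1·M_0 + 4·M_1 + 1·M_2 = 6(Δ_1 - Δ_0) = -60
Natural end conditions: M_0 = M_2 = 0.
Solving the tridiagonal system: M_0 = 0, M_1 = -15, M_2 = 0.

-15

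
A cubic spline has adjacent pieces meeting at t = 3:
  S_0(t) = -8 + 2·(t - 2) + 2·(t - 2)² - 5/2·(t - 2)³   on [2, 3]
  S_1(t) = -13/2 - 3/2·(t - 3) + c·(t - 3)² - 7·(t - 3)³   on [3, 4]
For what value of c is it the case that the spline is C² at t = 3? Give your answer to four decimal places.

-5.5000

S_0''(t) = 4 - 15·(t - 2), so S_0''(3) = -11. On the right, S_1''(3) = 2c, so c = -11/2.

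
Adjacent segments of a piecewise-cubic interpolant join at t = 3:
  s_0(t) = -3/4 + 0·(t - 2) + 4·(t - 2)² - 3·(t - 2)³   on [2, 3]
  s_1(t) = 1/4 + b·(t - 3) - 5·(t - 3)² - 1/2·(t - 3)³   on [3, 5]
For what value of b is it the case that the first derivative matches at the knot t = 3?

-1

s_0'(t) = 0 + 8·(t - 2) - 9·(t - 2)², so s_0'(3) = -1. On the right, s_1'(3) = b, so b = -1.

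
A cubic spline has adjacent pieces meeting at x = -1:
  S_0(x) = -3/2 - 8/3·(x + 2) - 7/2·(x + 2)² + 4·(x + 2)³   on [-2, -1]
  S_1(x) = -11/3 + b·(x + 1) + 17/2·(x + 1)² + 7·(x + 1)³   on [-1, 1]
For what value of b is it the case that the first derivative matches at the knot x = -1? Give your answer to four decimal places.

S_0'(x) = -8/3 - 7·(x + 2) + 12·(x + 2)², so S_0'(-1) = 7/3. On the right, S_1'(-1) = b, so b = 7/3.

2.3333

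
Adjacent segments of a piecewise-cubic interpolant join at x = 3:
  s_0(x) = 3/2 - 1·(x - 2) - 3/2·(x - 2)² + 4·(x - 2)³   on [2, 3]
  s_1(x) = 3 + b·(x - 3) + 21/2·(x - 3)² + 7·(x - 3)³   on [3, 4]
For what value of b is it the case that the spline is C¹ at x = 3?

8

s_0'(x) = -1 - 3·(x - 2) + 12·(x - 2)², so s_0'(3) = 8. On the right, s_1'(3) = b, so b = 8.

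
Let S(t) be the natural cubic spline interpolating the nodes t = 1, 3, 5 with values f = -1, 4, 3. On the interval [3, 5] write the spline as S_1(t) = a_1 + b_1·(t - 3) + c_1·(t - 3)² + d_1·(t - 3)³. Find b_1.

Put m_i = S'' at the i-th knot. Here h = (2, 2) and Δ = (5/2, -1/2), so the interior equations h_(i-1)·m_(i-1) + 2(h_(i-1)+h_i)·m_i + h_i·m_(i+1) = 6(Δ_i − Δ_(i-1)) read
  2·m_0 + 8·m_1 + 2·m_2 = 6(Δ_1 - Δ_0) = -18
Natural end conditions: m_0 = m_2 = 0.
Forward elimination and back-substitution give m_0 = 0, m_1 = -9/4, m_2 = 0.
On [3, 5], with S_1(t) = a_1 + b_1·(t - 3) + c_1·(t - 3)² + d_1·(t - 3)³: c_1 = m_1/2 = -9/8, d_1 = (m_2 - m_1)/(6h_1) = 3/16, b_1 = Δ_1 - h_1(2m_1 + m_2)/6 = 1.

1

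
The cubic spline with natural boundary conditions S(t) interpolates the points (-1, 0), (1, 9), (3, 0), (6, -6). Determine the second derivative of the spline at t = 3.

Put M_i = S'' at the i-th knot. Here h = (2, 2, 3) and Δ = (9/2, -9/2, -2), so the interior equations h_(i-1)·M_(i-1) + 2(h_(i-1)+h_i)·M_i + h_i·M_(i+1) = 6(Δ_i − Δ_(i-1)) read
  2·M_0 + 8·M_1 + 2·M_2 = 6(Δ_1 - Δ_0) = -54
  2·M_1 + 10·M_2 + 3·M_3 = 6(Δ_2 - Δ_1) = 15
Natural end conditions: M_0 = M_3 = 0.
Solving the tridiagonal system: M_0 = 0, M_1 = -15/2, M_2 = 3, M_3 = 0.

3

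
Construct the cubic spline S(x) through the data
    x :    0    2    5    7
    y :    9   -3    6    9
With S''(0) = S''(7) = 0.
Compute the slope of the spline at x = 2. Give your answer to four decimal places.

-1.8462

Let m_i = S''(x_i). Step sizes h_i = 2, 3, 2; slopes of the chords Δ_i = (y_(i+1) - y_i)/h_i = -6, 3, 3/2.
  2·m_0 + 10·m_1 + 3·m_2 = 6(Δ_1 - Δ_0) = 54
  3·m_1 + 10·m_2 + 2·m_3 = 6(Δ_2 - Δ_1) = -9
Natural end conditions: m_0 = m_3 = 0.
Solving the tridiagonal system: m_0 = 0, m_1 = 81/13, m_2 = -36/13, m_3 = 0.
On [2, 5], S'(x) = b_1 + 2c_1·(x - 2) + 3d_1·(x - 2)² with b_1 = Δ_1 - h_1(2m_1 + m_2)/6 = -24/13, c_1 = m_1/2 = 81/26, d_1 = (m_2 - m_1)/(6h_1) = -1/2. So S'(2) = -24/13.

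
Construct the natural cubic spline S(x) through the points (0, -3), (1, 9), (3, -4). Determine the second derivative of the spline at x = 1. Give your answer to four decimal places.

Write M_i for S''(x_i). With h_i = 1, 2 and divided differences Δ_i = 12, -13/2, the continuity of S' gives the tridiagonal system
  1·M_0 + 6·M_1 + 2·M_2 = 6(Δ_1 - Δ_0) = -111
Natural end conditions: M_0 = M_2 = 0.
Solving: M_0 = 0, M_1 = -37/2, M_2 = 0.

-18.5000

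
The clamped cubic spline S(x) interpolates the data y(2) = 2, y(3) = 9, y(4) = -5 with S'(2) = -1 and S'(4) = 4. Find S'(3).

With σ_i denoting the second derivative at x_i, h_i = 1, 1, and Δ_i = (y_(i+1) − y_i)/h_i = 7, -14:
  1·σ_0 + 4·σ_1 + 1·σ_2 = 6(Δ_1 - Δ_0) = -126
Clamped end conditions give two more equations: 2h_0·σ_0 + h_0·σ_1 = 6(Δ_0 - S'(2)) = 48 and h_1·σ_1 + 2h_1·σ_2 = 6(S'(4) - Δ_1) = 108.
Solving the tridiagonal system: σ_0 = 58, σ_1 = -68, σ_2 = 88.
On [3, 4], S'(x) = b_1 + 2c_1·(x - 3) + 3d_1·(x - 3)² with b_1 = Δ_1 - h_1(2σ_1 + σ_2)/6 = -6, c_1 = σ_1/2 = -34, d_1 = (σ_2 - σ_1)/(6h_1) = 26. So S'(3) = -6.

-6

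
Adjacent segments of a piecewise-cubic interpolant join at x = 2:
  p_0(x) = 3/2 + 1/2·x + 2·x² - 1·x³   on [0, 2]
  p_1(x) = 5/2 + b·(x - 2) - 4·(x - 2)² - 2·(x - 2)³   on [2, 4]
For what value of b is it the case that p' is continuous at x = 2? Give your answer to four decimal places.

p_0'(x) = 1/2 + 4·x - 3·x², so p_0'(2) = -7/2. On the right, p_1'(2) = b, so b = -7/2.

-3.5000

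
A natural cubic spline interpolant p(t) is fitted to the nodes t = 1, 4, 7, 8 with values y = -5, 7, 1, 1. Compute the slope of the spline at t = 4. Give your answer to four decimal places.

0.2759

With σ_i denoting the second derivative at x_i, h_i = 3, 3, 1, and Δ_i = (y_(i+1) − y_i)/h_i = 4, -2, 0:
  3·σ_0 + 12·σ_1 + 3·σ_2 = 6(Δ_1 - Δ_0) = -36
  3·σ_1 + 8·σ_2 + 1·σ_3 = 6(Δ_2 - Δ_1) = 12
Natural end conditions: σ_0 = σ_3 = 0.
Hence σ_0 = 0, σ_1 = -108/29, σ_2 = 84/29, σ_3 = 0.
On [4, 7], p'(t) = b_1 + 2c_1·(t - 4) + 3d_1·(t - 4)² with b_1 = Δ_1 - h_1(2σ_1 + σ_2)/6 = 8/29, c_1 = σ_1/2 = -54/29, d_1 = (σ_2 - σ_1)/(6h_1) = 32/87. So p'(4) = 8/29.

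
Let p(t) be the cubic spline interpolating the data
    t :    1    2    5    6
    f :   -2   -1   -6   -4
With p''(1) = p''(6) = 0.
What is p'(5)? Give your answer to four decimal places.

Put σ_i = p'' at the i-th knot. Here h = (1, 3, 1) and Δ = (1, -5/3, 2), so the interior equations h_(i-1)·σ_(i-1) + 2(h_(i-1)+h_i)·σ_i + h_i·σ_(i+1) = 6(Δ_i − Δ_(i-1)) read
  1·σ_0 + 8·σ_1 + 3·σ_2 = 6(Δ_1 - Δ_0) = -16
  3·σ_1 + 8·σ_2 + 1·σ_3 = 6(Δ_2 - Δ_1) = 22
Natural end conditions: σ_0 = σ_3 = 0.
Solving: σ_0 = 0, σ_1 = -194/55, σ_2 = 224/55, σ_3 = 0.
On [5, 6], p'(t) = b_2 + 2c_2·(t - 5) + 3d_2·(t - 5)² with b_2 = Δ_2 - h_2(2σ_2 + σ_3)/6 = 106/165, c_2 = σ_2/2 = 112/55, d_2 = (σ_3 - σ_2)/(6h_2) = -112/165. So p'(5) = 106/165.

0.6424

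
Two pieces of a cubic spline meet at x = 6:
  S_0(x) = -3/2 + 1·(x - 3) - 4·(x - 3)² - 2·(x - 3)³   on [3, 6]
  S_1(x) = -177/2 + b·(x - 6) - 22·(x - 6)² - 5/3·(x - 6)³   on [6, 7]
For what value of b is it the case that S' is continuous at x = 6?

-77

S_0'(x) = 1 - 8·(x - 3) - 6·(x - 3)², so S_0'(6) = -77. On the right, S_1'(6) = b, so b = -77.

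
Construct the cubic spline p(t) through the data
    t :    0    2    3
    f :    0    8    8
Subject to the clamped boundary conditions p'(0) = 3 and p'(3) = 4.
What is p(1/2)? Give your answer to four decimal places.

Write σ_i for p''(x_i). With h_i = 2, 1 and divided differences Δ_i = 4, 0, the continuity of p' gives the tridiagonal system
  2·σ_0 + 6·σ_1 + 1·σ_2 = 6(Δ_1 - Δ_0) = -24
Clamped end conditions give two more equations: 2h_0·σ_0 + h_0·σ_1 = 6(Δ_0 - p'(0)) = 6 and h_1·σ_1 + 2h_1·σ_2 = 6(p'(3) - Δ_1) = 24.
Forward elimination and back-substitution give σ_0 = 35/6, σ_1 = -26/3, σ_2 = 49/3.
On [0, 2], p(t) = 0 + 3·t + 35/12·t² - 29/24·t³.
With t = 1/2: p(1/2) = 133/64.

2.0781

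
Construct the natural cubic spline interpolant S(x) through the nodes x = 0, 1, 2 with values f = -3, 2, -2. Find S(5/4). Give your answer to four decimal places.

With m_i denoting the second derivative at x_i, h_i = 1, 1, and Δ_i = (y_(i+1) − y_i)/h_i = 5, -4:
  1·m_0 + 4·m_1 + 1·m_2 = 6(Δ_1 - Δ_0) = -54
Natural end conditions: m_0 = m_2 = 0.
Hence m_0 = 0, m_1 = -27/2, m_2 = 0.
On [1, 2], S(x) = 2 + 1/2·(x - 1) - 27/4·(x - 1)² + 9/4·(x - 1)³.
With (x - 1) = 1/4: S(5/4) = 445/256.

1.7383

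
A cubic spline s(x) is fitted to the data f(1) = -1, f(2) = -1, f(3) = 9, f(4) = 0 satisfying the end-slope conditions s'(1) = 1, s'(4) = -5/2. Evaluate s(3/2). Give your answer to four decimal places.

With m_i denoting the second derivative at x_i, h_i = 1, 1, 1, and Δ_i = (y_(i+1) − y_i)/h_i = 0, 10, -9:
  1·m_0 + 4·m_1 + 1·m_2 = 6(Δ_1 - Δ_0) = 60
  1·m_1 + 4·m_2 + 1·m_3 = 6(Δ_2 - Δ_1) = -114
Clamped end conditions give two more equations: 2h_0·m_0 + h_0·m_1 = 6(Δ_0 - s'(1)) = -6 and h_2·m_2 + 2h_2·m_3 = 6(s'(4) - Δ_2) = 39.
Forward elimination and back-substitution give m_0 = -281/15, m_1 = 472/15, m_2 = -707/15, m_3 = 646/15.
On [1, 2], s(x) = -1 + 1·(x - 1) - 281/30·(x - 1)² + 251/30·(x - 1)³.
With (x - 1) = 1/2: s(3/2) = -431/240.

-1.7958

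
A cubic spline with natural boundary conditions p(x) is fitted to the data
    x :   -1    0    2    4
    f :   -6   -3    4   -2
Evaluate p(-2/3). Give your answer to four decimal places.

-5.1145

With M_i denoting the second derivative at x_i, h_i = 1, 2, 2, and Δ_i = (y_(i+1) − y_i)/h_i = 3, 7/2, -3:
  1·M_0 + 6·M_1 + 2·M_2 = 6(Δ_1 - Δ_0) = 3
  2·M_1 + 8·M_2 + 2·M_3 = 6(Δ_2 - Δ_1) = -39
Natural end conditions: M_0 = M_3 = 0.
Solving the tridiagonal system: M_0 = 0, M_1 = 51/22, M_2 = -60/11, M_3 = 0.
On [-1, 0], p(x) = -6 + 115/44·(x + 1) + 0·(x + 1)² + 17/44·(x + 1)³.
With (x + 1) = 1/3: p(-2/3) = -1519/297.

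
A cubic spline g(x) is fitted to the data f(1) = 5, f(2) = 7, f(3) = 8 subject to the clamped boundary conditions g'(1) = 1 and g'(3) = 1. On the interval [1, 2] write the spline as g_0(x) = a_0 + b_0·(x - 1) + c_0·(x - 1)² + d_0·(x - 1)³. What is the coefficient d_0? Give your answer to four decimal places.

-1.2500

Let m_i = g''(x_i). Step sizes h_i = 1, 1; slopes of the chords Δ_i = (y_(i+1) - y_i)/h_i = 2, 1.
  1·m_0 + 4·m_1 + 1·m_2 = 6(Δ_1 - Δ_0) = -6
Clamped end conditions give two more equations: 2h_0·m_0 + h_0·m_1 = 6(Δ_0 - g'(1)) = 6 and h_1·m_1 + 2h_1·m_2 = 6(g'(3) - Δ_1) = 0.
Solving the tridiagonal system: m_0 = 9/2, m_1 = -3, m_2 = 3/2.
On [1, 2], with g_0(x) = a_0 + b_0·(x - 1) + c_0·(x - 1)² + d_0·(x - 1)³: c_0 = m_0/2 = 9/4, d_0 = (m_1 - m_0)/(6h_0) = -5/4, b_0 = Δ_0 - h_0(2m_0 + m_1)/6 = 1.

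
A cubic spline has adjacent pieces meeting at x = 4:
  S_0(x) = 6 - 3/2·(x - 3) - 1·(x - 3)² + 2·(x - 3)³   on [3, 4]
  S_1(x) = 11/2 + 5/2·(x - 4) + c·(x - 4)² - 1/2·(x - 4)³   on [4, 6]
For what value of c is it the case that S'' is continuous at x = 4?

5

S_0''(x) = -2 + 12·(x - 3), so S_0''(4) = 10. On the right, S_1''(4) = 2c, so c = 5.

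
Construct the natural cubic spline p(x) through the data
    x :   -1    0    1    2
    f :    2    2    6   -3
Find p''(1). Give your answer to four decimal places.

-22.4000

Write m_i for p''(x_i). With h_i = 1, 1, 1 and divided differences Δ_i = 0, 4, -9, the continuity of p' gives the tridiagonal system
  1·m_0 + 4·m_1 + 1·m_2 = 6(Δ_1 - Δ_0) = 24
  1·m_1 + 4·m_2 + 1·m_3 = 6(Δ_2 - Δ_1) = -78
Natural end conditions: m_0 = m_3 = 0.
Solving the tridiagonal system: m_0 = 0, m_1 = 58/5, m_2 = -112/5, m_3 = 0.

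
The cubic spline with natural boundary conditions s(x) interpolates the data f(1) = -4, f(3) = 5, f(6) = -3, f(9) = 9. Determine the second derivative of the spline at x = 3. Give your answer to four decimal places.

-5.7297

Write m_i for s''(x_i). With h_i = 2, 3, 3 and divided differences Δ_i = 9/2, -8/3, 4, the continuity of s' gives the tridiagonal system
  2·m_0 + 10·m_1 + 3·m_2 = 6(Δ_1 - Δ_0) = -43
  3·m_1 + 12·m_2 + 3·m_3 = 6(Δ_2 - Δ_1) = 40
Natural end conditions: m_0 = m_3 = 0.
Hence m_0 = 0, m_1 = -212/37, m_2 = 529/111, m_3 = 0.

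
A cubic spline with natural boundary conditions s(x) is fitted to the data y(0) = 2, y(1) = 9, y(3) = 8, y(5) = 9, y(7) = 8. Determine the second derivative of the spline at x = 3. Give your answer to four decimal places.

With M_i denoting the second derivative at x_i, h_i = 1, 2, 2, 2, and Δ_i = (y_(i+1) − y_i)/h_i = 7, -1/2, 1/2, -1/2:
  1·M_0 + 6·M_1 + 2·M_2 = 6(Δ_1 - Δ_0) = -45
  2·M_1 + 8·M_2 + 2·M_3 = 6(Δ_2 - Δ_1) = 6
  2·M_2 + 8·M_3 + 2·M_4 = 6(Δ_3 - Δ_2) = -6
Natural end conditions: M_0 = M_4 = 0.
Forward elimination and back-substitution give M_0 = 0, M_1 = -705/82, M_2 = 135/41, M_3 = -129/82, M_4 = 0.

3.2927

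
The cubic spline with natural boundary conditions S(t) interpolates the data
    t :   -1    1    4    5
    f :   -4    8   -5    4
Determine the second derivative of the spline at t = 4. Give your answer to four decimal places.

13.8873

Write σ_i for S''(x_i). With h_i = 2, 3, 1 and divided differences Δ_i = 6, -13/3, 9, the continuity of S' gives the tridiagonal system
  2·σ_0 + 10·σ_1 + 3·σ_2 = 6(Δ_1 - Δ_0) = -62
  3·σ_1 + 8·σ_2 + 1·σ_3 = 6(Δ_2 - Δ_1) = 80
Natural end conditions: σ_0 = σ_3 = 0.
Solving: σ_0 = 0, σ_1 = -736/71, σ_2 = 986/71, σ_3 = 0.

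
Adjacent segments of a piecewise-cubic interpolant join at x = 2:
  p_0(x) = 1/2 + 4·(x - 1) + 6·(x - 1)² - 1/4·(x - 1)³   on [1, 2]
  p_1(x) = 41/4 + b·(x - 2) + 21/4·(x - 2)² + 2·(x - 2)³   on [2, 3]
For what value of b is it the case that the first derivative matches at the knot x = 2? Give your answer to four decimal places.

p_0'(x) = 4 + 12·(x - 1) - 3/4·(x - 1)², so p_0'(2) = 61/4. On the right, p_1'(2) = b, so b = 61/4.

15.2500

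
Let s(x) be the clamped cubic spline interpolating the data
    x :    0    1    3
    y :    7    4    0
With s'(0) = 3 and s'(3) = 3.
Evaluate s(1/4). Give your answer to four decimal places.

Let M_i = s''(x_i). Step sizes h_i = 1, 2; slopes of the chords Δ_i = (y_(i+1) - y_i)/h_i = -3, -2.
  1·M_0 + 6·M_1 + 2·M_2 = 6(Δ_1 - Δ_0) = 6
Clamped end conditions give two more equations: 2h_0·M_0 + h_0·M_1 = 6(Δ_0 - s'(0)) = -36 and h_1·M_1 + 2h_1·M_2 = 6(s'(3) - Δ_1) = 30.
Forward elimination and back-substitution give M_0 = -19, M_1 = 2, M_2 = 13/2.
On [0, 1], s(x) = 7 + 3·x - 19/2·x² + 7/2·x³.
With x = 1/4: s(1/4) = 923/128.

7.2109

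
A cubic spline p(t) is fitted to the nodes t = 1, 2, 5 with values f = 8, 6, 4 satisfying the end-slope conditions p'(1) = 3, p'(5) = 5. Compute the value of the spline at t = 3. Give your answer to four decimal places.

With M_i denoting the second derivative at x_i, h_i = 1, 3, and Δ_i = (y_(i+1) − y_i)/h_i = -2, -2/3:
  1·M_0 + 8·M_1 + 3·M_2 = 6(Δ_1 - Δ_0) = 8
Clamped end conditions give two more equations: 2h_0·M_0 + h_0·M_1 = 6(Δ_0 - p'(1)) = -30 and h_1·M_1 + 2h_1·M_2 = 6(p'(5) - Δ_1) = 34.
Hence M_0 = -31/2, M_1 = 1, M_2 = 31/6.
On [2, 5], p(t) = 6 - 17/4·(t - 2) + 1/2·(t - 2)² + 25/108·(t - 2)³.
With (t - 2) = 1: p(3) = 67/27.

2.4815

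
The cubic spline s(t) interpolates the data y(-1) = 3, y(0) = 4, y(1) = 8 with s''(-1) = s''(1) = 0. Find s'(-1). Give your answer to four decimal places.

Let σ_i = s''(x_i). Step sizes h_i = 1, 1; slopes of the chords Δ_i = (y_(i+1) - y_i)/h_i = 1, 4.
  1·σ_0 + 4·σ_1 + 1·σ_2 = 6(Δ_1 - Δ_0) = 18
Natural end conditions: σ_0 = σ_2 = 0.
Solving the tridiagonal system: σ_0 = 0, σ_1 = 9/2, σ_2 = 0.
On [-1, 0], s'(t) = b_0 + 2c_0·(t + 1) + 3d_0·(t + 1)² with b_0 = Δ_0 - h_0(2σ_0 + σ_1)/6 = 1/4, c_0 = σ_0/2 = 0, d_0 = (σ_1 - σ_0)/(6h_0) = 3/4. So s'(-1) = 1/4.

0.2500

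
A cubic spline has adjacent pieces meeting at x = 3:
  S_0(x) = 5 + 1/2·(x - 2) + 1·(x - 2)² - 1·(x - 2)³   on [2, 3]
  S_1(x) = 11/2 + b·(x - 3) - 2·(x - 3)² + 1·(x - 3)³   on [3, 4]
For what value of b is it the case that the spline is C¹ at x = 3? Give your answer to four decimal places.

S_0'(x) = 1/2 + 2·(x - 2) - 3·(x - 2)², so S_0'(3) = -1/2. On the right, S_1'(3) = b, so b = -1/2.

-0.5000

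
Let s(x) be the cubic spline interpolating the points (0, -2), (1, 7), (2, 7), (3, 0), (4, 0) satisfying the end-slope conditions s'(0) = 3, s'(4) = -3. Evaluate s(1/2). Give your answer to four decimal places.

Put σ_i = s'' at the i-th knot. Here h = (1, 1, 1, 1) and Δ = (9, 0, -7, 0), so the interior equations h_(i-1)·σ_(i-1) + 2(h_(i-1)+h_i)·σ_i + h_i·σ_(i+1) = 6(Δ_i − Δ_(i-1)) read
  1·σ_0 + 4·σ_1 + 1·σ_2 = 6(Δ_1 - Δ_0) = -54
  1·σ_1 + 4·σ_2 + 1·σ_3 = 6(Δ_2 - Δ_1) = -42
  1·σ_2 + 4·σ_3 + 1·σ_4 = 6(Δ_3 - Δ_2) = 42
Clamped end conditions give two more equations: 2h_0·σ_0 + h_0·σ_1 = 6(Δ_0 - s'(0)) = 36 and h_3·σ_3 + 2h_3·σ_4 = 6(s'(4) - Δ_3) = -18.
Hence σ_0 = 375/14, σ_1 = -123/7, σ_2 = -21/2, σ_3 = 123/7, σ_4 = -249/14.
On [0, 1], s(x) = -2 + 3·x + 375/28·x² - 207/28·x³.
With x = 1/2: s(1/2) = 431/224.

1.9241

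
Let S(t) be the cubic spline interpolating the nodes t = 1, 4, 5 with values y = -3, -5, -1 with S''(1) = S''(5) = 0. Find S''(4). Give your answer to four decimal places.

Let M_i = S''(x_i). Step sizes h_i = 3, 1; slopes of the chords Δ_i = (y_(i+1) - y_i)/h_i = -2/3, 4.
  3·M_0 + 8·M_1 + 1·M_2 = 6(Δ_1 - Δ_0) = 28
Natural end conditions: M_0 = M_2 = 0.
Hence M_0 = 0, M_1 = 7/2, M_2 = 0.

3.5000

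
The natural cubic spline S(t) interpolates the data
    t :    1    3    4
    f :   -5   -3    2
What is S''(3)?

4

Let M_i = S''(x_i). Step sizes h_i = 2, 1; slopes of the chords Δ_i = (y_(i+1) - y_i)/h_i = 1, 5.
  2·M_0 + 6·M_1 + 1·M_2 = 6(Δ_1 - Δ_0) = 24
Natural end conditions: M_0 = M_2 = 0.
Solving: M_0 = 0, M_1 = 4, M_2 = 0.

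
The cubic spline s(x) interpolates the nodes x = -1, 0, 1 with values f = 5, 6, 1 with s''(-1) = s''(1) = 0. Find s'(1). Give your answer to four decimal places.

Let M_i = s''(x_i). Step sizes h_i = 1, 1; slopes of the chords Δ_i = (y_(i+1) - y_i)/h_i = 1, -5.
  1·M_0 + 4·M_1 + 1·M_2 = 6(Δ_1 - Δ_0) = -36
Natural end conditions: M_0 = M_2 = 0.
Hence M_0 = 0, M_1 = -9, M_2 = 0.
On [0, 1], s'(x) = b_1 + 2c_1·x + 3d_1·x² with b_1 = Δ_1 - h_1(2M_1 + M_2)/6 = -2, c_1 = M_1/2 = -9/2, d_1 = (M_2 - M_1)/(6h_1) = 3/2. So s'(1) = -13/2.

-6.5000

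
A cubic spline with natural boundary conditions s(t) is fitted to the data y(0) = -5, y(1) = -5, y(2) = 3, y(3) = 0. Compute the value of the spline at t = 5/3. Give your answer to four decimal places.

With m_i denoting the second derivative at x_i, h_i = 1, 1, 1, and Δ_i = (y_(i+1) − y_i)/h_i = 0, 8, -3:
  1·m_0 + 4·m_1 + 1·m_2 = 6(Δ_1 - Δ_0) = 48
  1·m_1 + 4·m_2 + 1·m_3 = 6(Δ_2 - Δ_1) = -66
Natural end conditions: m_0 = m_3 = 0.
Solving: m_0 = 0, m_1 = 86/5, m_2 = -104/5, m_3 = 0.
On [1, 2], s(t) = -5 + 86/15·(t - 1) + 43/5·(t - 1)² - 19/3·(t - 1)³.
With (t - 1) = 2/3: s(5/3) = 311/405.

0.7679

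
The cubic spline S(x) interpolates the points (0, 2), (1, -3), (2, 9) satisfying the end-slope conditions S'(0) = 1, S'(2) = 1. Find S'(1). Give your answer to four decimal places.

Put M_i = S'' at the i-th knot. Here h = (1, 1) and Δ = (-5, 12), so the interior equations h_(i-1)·M_(i-1) + 2(h_(i-1)+h_i)·M_i + h_i·M_(i+1) = 6(Δ_i − Δ_(i-1)) read
  1·M_0 + 4·M_1 + 1·M_2 = 6(Δ_1 - Δ_0) = 102
Clamped end conditions give two more equations: 2h_0·M_0 + h_0·M_1 = 6(Δ_0 - S'(0)) = -36 and h_1·M_1 + 2h_1·M_2 = 6(S'(2) - Δ_1) = -66.
Solving the tridiagonal system: M_0 = -87/2, M_1 = 51, M_2 = -117/2.
On [1, 2], S'(x) = b_1 + 2c_1·(x - 1) + 3d_1·(x - 1)² with b_1 = Δ_1 - h_1(2M_1 + M_2)/6 = 19/4, c_1 = M_1/2 = 51/2, d_1 = (M_2 - M_1)/(6h_1) = -73/4. So S'(1) = 19/4.

4.7500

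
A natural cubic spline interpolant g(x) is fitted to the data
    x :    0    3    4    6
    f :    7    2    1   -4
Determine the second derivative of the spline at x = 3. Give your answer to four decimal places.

With M_i denoting the second derivative at x_i, h_i = 3, 1, 2, and Δ_i = (y_(i+1) − y_i)/h_i = -5/3, -1, -5/2:
  3·M_0 + 8·M_1 + 1·M_2 = 6(Δ_1 - Δ_0) = 4
  1·M_1 + 6·M_2 + 2·M_3 = 6(Δ_2 - Δ_1) = -9
Natural end conditions: M_0 = M_3 = 0.
Hence M_0 = 0, M_1 = 33/47, M_2 = -76/47, M_3 = 0.

0.7021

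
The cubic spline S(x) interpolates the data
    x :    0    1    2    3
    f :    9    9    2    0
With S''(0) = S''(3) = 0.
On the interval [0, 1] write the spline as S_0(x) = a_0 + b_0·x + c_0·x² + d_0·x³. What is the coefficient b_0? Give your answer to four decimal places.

2.2000

With M_i denoting the second derivative at x_i, h_i = 1, 1, 1, and Δ_i = (y_(i+1) − y_i)/h_i = 0, -7, -2:
  1·M_0 + 4·M_1 + 1·M_2 = 6(Δ_1 - Δ_0) = -42
  1·M_1 + 4·M_2 + 1·M_3 = 6(Δ_2 - Δ_1) = 30
Natural end conditions: M_0 = M_3 = 0.
Solving: M_0 = 0, M_1 = -66/5, M_2 = 54/5, M_3 = 0.
On [0, 1], with S_0(x) = a_0 + b_0·x + c_0·x² + d_0·x³: c_0 = M_0/2 = 0, d_0 = (M_1 - M_0)/(6h_0) = -11/5, b_0 = Δ_0 - h_0(2M_0 + M_1)/6 = 11/5.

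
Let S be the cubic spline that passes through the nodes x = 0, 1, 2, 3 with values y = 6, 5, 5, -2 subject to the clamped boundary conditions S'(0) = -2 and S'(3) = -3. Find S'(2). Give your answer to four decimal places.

-4.7333

With m_i denoting the second derivative at x_i, h_i = 1, 1, 1, and Δ_i = (y_(i+1) − y_i)/h_i = -1, 0, -7:
  1·m_0 + 4·m_1 + 1·m_2 = 6(Δ_1 - Δ_0) = 6
  1·m_1 + 4·m_2 + 1·m_3 = 6(Δ_2 - Δ_1) = -42
Clamped end conditions give two more equations: 2h_0·m_0 + h_0·m_1 = 6(Δ_0 - S'(0)) = 6 and h_2·m_2 + 2h_2·m_3 = 6(S'(3) - Δ_2) = 24.
Forward elimination and back-substitution give m_0 = 2/15, m_1 = 86/15, m_2 = -256/15, m_3 = 308/15.
On [2, 3], S'(x) = b_2 + 2c_2·(x - 2) + 3d_2·(x - 2)² with b_2 = Δ_2 - h_2(2m_2 + m_3)/6 = -71/15, c_2 = m_2/2 = -128/15, d_2 = (m_3 - m_2)/(6h_2) = 94/15. So S'(2) = -71/15.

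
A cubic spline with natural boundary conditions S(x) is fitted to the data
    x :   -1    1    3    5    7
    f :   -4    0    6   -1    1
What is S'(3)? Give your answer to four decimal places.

Let M_i = S''(x_i). Step sizes h_i = 2, 2, 2, 2; slopes of the chords Δ_i = (y_(i+1) - y_i)/h_i = 2, 3, -7/2, 1.
  2·M_0 + 8·M_1 + 2·M_2 = 6(Δ_1 - Δ_0) = 6
  2·M_1 + 8·M_2 + 2·M_3 = 6(Δ_2 - Δ_1) = -39
  2·M_2 + 8·M_3 + 2·M_4 = 6(Δ_3 - Δ_2) = 27
Natural end conditions: M_0 = M_4 = 0.
Forward elimination and back-substitution give M_0 = 0, M_1 = 39/16, M_2 = -27/4, M_3 = 81/16, M_4 = 0.
On [3, 5], S'(x) = b_2 + 2c_2·(x - 3) + 3d_2·(x - 3)² with b_2 = Δ_2 - h_2(2M_2 + M_3)/6 = -11/16, c_2 = M_2/2 = -27/8, d_2 = (M_3 - M_2)/(6h_2) = 63/64. So S'(3) = -11/16.

-0.6875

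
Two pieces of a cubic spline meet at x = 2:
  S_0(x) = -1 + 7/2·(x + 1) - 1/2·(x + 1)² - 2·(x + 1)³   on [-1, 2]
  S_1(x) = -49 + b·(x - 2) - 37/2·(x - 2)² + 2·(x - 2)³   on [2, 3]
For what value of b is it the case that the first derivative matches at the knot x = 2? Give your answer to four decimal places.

-53.5000

S_0'(x) = 7/2 - 1·(x + 1) - 6·(x + 1)², so S_0'(2) = -107/2. On the right, S_1'(2) = b, so b = -107/2.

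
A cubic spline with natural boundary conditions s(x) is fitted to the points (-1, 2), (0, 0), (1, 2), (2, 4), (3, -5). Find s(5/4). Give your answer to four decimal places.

Put m_i = s'' at the i-th knot. Here h = (1, 1, 1, 1) and Δ = (-2, 2, 2, -9), so the interior equations h_(i-1)·m_(i-1) + 2(h_(i-1)+h_i)·m_i + h_i·m_(i+1) = 6(Δ_i − Δ_(i-1)) read
  1·m_0 + 4·m_1 + 1·m_2 = 6(Δ_1 - Δ_0) = 24
  1·m_1 + 4·m_2 + 1·m_3 = 6(Δ_2 - Δ_1) = 0
  1·m_2 + 4·m_3 + 1·m_4 = 6(Δ_3 - Δ_2) = -66
Natural end conditions: m_0 = m_4 = 0.
Solving: m_0 = 0, m_1 = 21/4, m_2 = 3, m_3 = -69/4, m_4 = 0.
On [1, 2], s(x) = 2 + 31/8·(x - 1) + 3/2·(x - 1)² - 27/8·(x - 1)³.
With (x - 1) = 1/4: s(5/4) = 1541/512.

3.0098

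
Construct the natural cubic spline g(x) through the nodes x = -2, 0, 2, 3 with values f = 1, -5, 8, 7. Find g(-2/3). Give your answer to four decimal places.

With σ_i denoting the second derivative at x_i, h_i = 2, 2, 1, and Δ_i = (y_(i+1) − y_i)/h_i = -3, 13/2, -1:
  2·σ_0 + 8·σ_1 + 2·σ_2 = 6(Δ_1 - Δ_0) = 57
  2·σ_1 + 6·σ_2 + 1·σ_3 = 6(Δ_2 - Δ_1) = -45
Natural end conditions: σ_0 = σ_3 = 0.
Solving: σ_0 = 0, σ_1 = 108/11, σ_2 = -237/22, σ_3 = 0.
On [-2, 0], g(x) = 1 - 69/11·(x + 2) + 0·(x + 2)² + 9/11·(x + 2)³.
With (x + 2) = 4/3: g(-2/3) = -179/33.

-5.4242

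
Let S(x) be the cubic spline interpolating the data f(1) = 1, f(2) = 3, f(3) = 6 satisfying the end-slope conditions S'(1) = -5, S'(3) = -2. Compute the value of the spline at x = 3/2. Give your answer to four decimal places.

0.6875

Let M_i = S''(x_i). Step sizes h_i = 1, 1; slopes of the chords Δ_i = (y_(i+1) - y_i)/h_i = 2, 3.
  1·M_0 + 4·M_1 + 1·M_2 = 6(Δ_1 - Δ_0) = 6
Clamped end conditions give two more equations: 2h_0·M_0 + h_0·M_1 = 6(Δ_0 - S'(1)) = 42 and h_1·M_1 + 2h_1·M_2 = 6(S'(3) - Δ_1) = -30.
Forward elimination and back-substitution give M_0 = 21, M_1 = 0, M_2 = -15.
On [1, 2], S(x) = 1 - 5·(x - 1) + 21/2·(x - 1)² - 7/2·(x - 1)³.
With (x - 1) = 1/2: S(3/2) = 11/16.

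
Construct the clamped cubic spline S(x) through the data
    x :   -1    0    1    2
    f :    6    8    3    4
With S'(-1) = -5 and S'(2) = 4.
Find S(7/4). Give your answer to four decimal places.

3.0938

With M_i denoting the second derivative at x_i, h_i = 1, 1, 1, and Δ_i = (y_(i+1) − y_i)/h_i = 2, -5, 1:
  1·M_0 + 4·M_1 + 1·M_2 = 6(Δ_1 - Δ_0) = -42
  1·M_1 + 4·M_2 + 1·M_3 = 6(Δ_2 - Δ_1) = 36
Clamped end conditions give two more equations: 2h_0·M_0 + h_0·M_1 = 6(Δ_0 - S'(-1)) = 42 and h_2·M_2 + 2h_2·M_3 = 6(S'(2) - Δ_2) = 18.
Solving: M_0 = 32, M_1 = -22, M_2 = 14, M_3 = 2.
On [1, 2], S(x) = 3 - 4·(x - 1) + 7·(x - 1)² - 2·(x - 1)³.
With (x - 1) = 3/4: S(7/4) = 99/32.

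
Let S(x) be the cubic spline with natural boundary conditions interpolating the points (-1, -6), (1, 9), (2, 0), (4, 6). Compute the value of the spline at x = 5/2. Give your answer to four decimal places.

-1.8188

Let σ_i = S''(x_i). Step sizes h_i = 2, 1, 2; slopes of the chords Δ_i = (y_(i+1) - y_i)/h_i = 15/2, -9, 3.
  2·σ_0 + 6·σ_1 + 1·σ_2 = 6(Δ_1 - Δ_0) = -99
  1·σ_1 + 6·σ_2 + 2·σ_3 = 6(Δ_2 - Δ_1) = 72
Natural end conditions: σ_0 = σ_3 = 0.
Forward elimination and back-substitution give σ_0 = 0, σ_1 = -666/35, σ_2 = 531/35, σ_3 = 0.
On [2, 4], S(x) = 0 - 249/35·(x - 2) + 531/70·(x - 2)² - 177/140·(x - 2)³.
With (x - 2) = 1/2: S(5/2) = -291/160.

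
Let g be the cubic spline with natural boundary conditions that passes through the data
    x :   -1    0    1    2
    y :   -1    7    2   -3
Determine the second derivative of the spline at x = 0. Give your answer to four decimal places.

With m_i denoting the second derivative at x_i, h_i = 1, 1, 1, and Δ_i = (y_(i+1) − y_i)/h_i = 8, -5, -5:
  1·m_0 + 4·m_1 + 1·m_2 = 6(Δ_1 - Δ_0) = -78
  1·m_1 + 4·m_2 + 1·m_3 = 6(Δ_2 - Δ_1) = 0
Natural end conditions: m_0 = m_3 = 0.
Solving the tridiagonal system: m_0 = 0, m_1 = -104/5, m_2 = 26/5, m_3 = 0.

-20.8000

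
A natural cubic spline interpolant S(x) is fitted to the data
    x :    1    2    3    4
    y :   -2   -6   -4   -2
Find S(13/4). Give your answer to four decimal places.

Put M_i = S'' at the i-th knot. Here h = (1, 1, 1) and Δ = (-4, 2, 2), so the interior equations h_(i-1)·M_(i-1) + 2(h_(i-1)+h_i)·M_i + h_i·M_(i+1) = 6(Δ_i − Δ_(i-1)) read
  1·M_0 + 4·M_1 + 1·M_2 = 6(Δ_1 - Δ_0) = 36
  1·M_1 + 4·M_2 + 1·M_3 = 6(Δ_2 - Δ_1) = 0
Natural end conditions: M_0 = M_3 = 0.
Solving: M_0 = 0, M_1 = 48/5, M_2 = -12/5, M_3 = 0.
On [3, 4], S(x) = -4 + 14/5·(x - 3) - 6/5·(x - 3)² + 2/5·(x - 3)³.
With (x - 3) = 1/4: S(13/4) = -539/160.

-3.3688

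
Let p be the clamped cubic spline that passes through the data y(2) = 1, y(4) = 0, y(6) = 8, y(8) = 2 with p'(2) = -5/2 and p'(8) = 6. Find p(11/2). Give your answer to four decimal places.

Write M_i for p''(x_i). With h_i = 2, 2, 2 and divided differences Δ_i = -1/2, 4, -3, the continuity of p' gives the tridiagonal system
  2·M_0 + 8·M_1 + 2·M_2 = 6(Δ_1 - Δ_0) = 27
  2·M_1 + 8·M_2 + 2·M_3 = 6(Δ_2 - Δ_1) = -42
Clamped end conditions give two more equations: 2h_0·M_0 + h_0·M_1 = 6(Δ_0 - p'(2)) = 12 and h_2·M_2 + 2h_2·M_3 = 6(p'(8) - Δ_2) = 54.
Solving the tridiagonal system: M_0 = -1/6, M_1 = 19/3, M_2 = -35/3, M_3 = 58/3.
On [4, 6], p(t) = 0 + 11/3·(t - 4) + 19/6·(t - 4)² - 3/2·(t - 4)³.
With (t - 4) = 3/2: p(11/2) = 121/16.

7.5625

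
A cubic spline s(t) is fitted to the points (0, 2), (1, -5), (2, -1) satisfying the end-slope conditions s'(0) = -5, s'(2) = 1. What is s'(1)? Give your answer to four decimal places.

Write M_i for s''(x_i). With h_i = 1, 1 and divided differences Δ_i = -7, 4, the continuity of s' gives the tridiagonal system
  1·M_0 + 4·M_1 + 1·M_2 = 6(Δ_1 - Δ_0) = 66
Clamped end conditions give two more equations: 2h_0·M_0 + h_0·M_1 = 6(Δ_0 - s'(0)) = -12 and h_1·M_1 + 2h_1·M_2 = 6(s'(2) - Δ_1) = -18.
Forward elimination and back-substitution give M_0 = -39/2, M_1 = 27, M_2 = -45/2.
On [1, 2], s'(t) = b_1 + 2c_1·(t - 1) + 3d_1·(t - 1)² with b_1 = Δ_1 - h_1(2M_1 + M_2)/6 = -5/4, c_1 = M_1/2 = 27/2, d_1 = (M_2 - M_1)/(6h_1) = -33/4. So s'(1) = -5/4.

-1.2500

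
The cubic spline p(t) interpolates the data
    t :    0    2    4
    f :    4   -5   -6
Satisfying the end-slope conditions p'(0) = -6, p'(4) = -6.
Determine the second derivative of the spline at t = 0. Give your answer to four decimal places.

-0.7500

Put σ_i = p'' at the i-th knot. Here h = (2, 2) and Δ = (-9/2, -1/2), so the interior equations h_(i-1)·σ_(i-1) + 2(h_(i-1)+h_i)·σ_i + h_i·σ_(i+1) = 6(Δ_i − Δ_(i-1)) read
  2·σ_0 + 8·σ_1 + 2·σ_2 = 6(Δ_1 - Δ_0) = 24
Clamped end conditions give two more equations: 2h_0·σ_0 + h_0·σ_1 = 6(Δ_0 - p'(0)) = 9 and h_1·σ_1 + 2h_1·σ_2 = 6(p'(4) - Δ_1) = -33.
Forward elimination and back-substitution give σ_0 = -3/4, σ_1 = 6, σ_2 = -45/4.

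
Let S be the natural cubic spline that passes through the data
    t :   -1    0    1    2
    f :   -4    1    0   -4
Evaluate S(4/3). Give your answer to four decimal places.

-1.1852

Write σ_i for S''(x_i). With h_i = 1, 1, 1 and divided differences Δ_i = 5, -1, -4, the continuity of S' gives the tridiagonal system
  1·σ_0 + 4·σ_1 + 1·σ_2 = 6(Δ_1 - Δ_0) = -36
  1·σ_1 + 4·σ_2 + 1·σ_3 = 6(Δ_2 - Δ_1) = -18
Natural end conditions: σ_0 = σ_3 = 0.
Hence σ_0 = 0, σ_1 = -42/5, σ_2 = -12/5, σ_3 = 0.
On [1, 2], S(t) = 0 - 16/5·(t - 1) - 6/5·(t - 1)² + 2/5·(t - 1)³.
With (t - 1) = 1/3: S(4/3) = -32/27.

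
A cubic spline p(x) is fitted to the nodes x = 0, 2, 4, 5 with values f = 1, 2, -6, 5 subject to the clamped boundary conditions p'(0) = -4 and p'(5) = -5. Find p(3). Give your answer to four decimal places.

-5.9728

With M_i denoting the second derivative at x_i, h_i = 2, 2, 1, and Δ_i = (y_(i+1) − y_i)/h_i = 1/2, -4, 11:
  2·M_0 + 8·M_1 + 2·M_2 = 6(Δ_1 - Δ_0) = -27
  2·M_1 + 6·M_2 + 1·M_3 = 6(Δ_2 - Δ_1) = 90
Clamped end conditions give two more equations: 2h_0·M_0 + h_0·M_1 = 6(Δ_0 - p'(0)) = 27 and h_2·M_2 + 2h_2·M_3 = 6(p'(5) - Δ_2) = -96.
Forward elimination and back-substitution give M_0 = 643/46, M_1 = -665/46, M_2 = 698/23, M_3 = -1453/23.
On [2, 4], p(x) = 2 - 103/23·(x - 2) - 665/92·(x - 2)² + 687/184·(x - 2)³.
With (x - 2) = 1: p(3) = -1099/184.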